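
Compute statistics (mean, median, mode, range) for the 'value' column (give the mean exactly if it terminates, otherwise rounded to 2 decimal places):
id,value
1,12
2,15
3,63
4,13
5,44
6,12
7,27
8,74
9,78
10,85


Data: [12, 15, 63, 13, 44, 12, 27, 74, 78, 85]
Count: 10
Sum: 423
Mean: 423/10 = 42.3
Sorted: [12, 12, 13, 15, 27, 44, 63, 74, 78, 85]
Median: 35.5
Mode: 12 (2 times)
Range: 85 - 12 = 73
Min: 12, Max: 85

mean=42.3, median=35.5, mode=12, range=73


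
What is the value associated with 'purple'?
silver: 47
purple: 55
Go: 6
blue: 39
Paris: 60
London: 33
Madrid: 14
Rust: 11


Looking up key 'purple'
Value: 55

55


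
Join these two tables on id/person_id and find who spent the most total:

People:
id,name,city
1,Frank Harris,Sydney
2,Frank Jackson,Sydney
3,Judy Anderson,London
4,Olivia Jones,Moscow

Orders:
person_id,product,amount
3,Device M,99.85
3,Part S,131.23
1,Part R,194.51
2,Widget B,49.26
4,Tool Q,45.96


Join on: people.id = orders.person_id

Joined rows:
  Judy Anderson (London) bought Device M for $99.85
  Judy Anderson (London) bought Part S for $131.23
  Frank Harris (Sydney) bought Part R for $194.51
  Frank Jackson (Sydney) bought Widget B for $49.26
  Olivia Jones (Moscow) bought Tool Q for $45.96

Total per person:
  Judy Anderson: $231.08
  Frank Harris: $194.51
  Frank Jackson: $49.26
  Olivia Jones: $45.96

Top spender: Judy Anderson ($231.08)

Judy Anderson ($231.08)


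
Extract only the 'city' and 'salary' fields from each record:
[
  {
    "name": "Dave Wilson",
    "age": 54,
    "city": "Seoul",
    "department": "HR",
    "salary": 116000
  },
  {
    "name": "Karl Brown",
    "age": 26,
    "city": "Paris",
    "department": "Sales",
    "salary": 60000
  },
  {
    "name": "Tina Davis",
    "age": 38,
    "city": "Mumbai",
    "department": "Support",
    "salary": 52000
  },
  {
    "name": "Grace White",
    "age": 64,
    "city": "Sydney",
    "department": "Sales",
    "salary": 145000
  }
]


Original: 4 records with fields: name, age, city, department, salary
Keep: ['city', 'salary']
Drop: ['name', 'age', 'department']
Result: 4 records, 2 fields each

[
  {
    "city": "Seoul",
    "salary": 116000
  },
  {
    "city": "Paris",
    "salary": 60000
  },
  {
    "city": "Mumbai",
    "salary": 52000
  },
  {
    "city": "Sydney",
    "salary": 145000
  }
]


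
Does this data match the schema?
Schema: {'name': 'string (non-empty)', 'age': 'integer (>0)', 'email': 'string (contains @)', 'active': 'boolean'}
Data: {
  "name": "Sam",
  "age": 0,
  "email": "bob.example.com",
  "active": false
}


Validating each field against schema:
  name: OK (non-empty string)
  age: FAIL (0 is not > 0)
  email: FAIL ("bob.example.com" does not contain @)
  active: OK (boolean)

Result: INVALID (2 errors: age, email)

INVALID (2 errors: age, email)


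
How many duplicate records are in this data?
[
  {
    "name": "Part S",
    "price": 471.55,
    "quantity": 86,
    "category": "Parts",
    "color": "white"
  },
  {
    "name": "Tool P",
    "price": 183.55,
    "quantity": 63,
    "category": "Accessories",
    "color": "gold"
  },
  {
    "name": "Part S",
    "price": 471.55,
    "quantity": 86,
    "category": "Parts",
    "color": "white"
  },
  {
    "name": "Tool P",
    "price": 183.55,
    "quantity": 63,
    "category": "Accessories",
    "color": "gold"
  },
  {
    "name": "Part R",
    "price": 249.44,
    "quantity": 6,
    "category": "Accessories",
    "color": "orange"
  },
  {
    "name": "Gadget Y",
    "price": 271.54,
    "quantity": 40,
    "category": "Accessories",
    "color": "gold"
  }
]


Checking 6 records for duplicates:

  Row 1: Part S ($471.55, qty 86)
  Row 2: Tool P ($183.55, qty 63)
  Row 3: Part S ($471.55, qty 86) <-- DUPLICATE
  Row 4: Tool P ($183.55, qty 63) <-- DUPLICATE
  Row 5: Part R ($249.44, qty 6)
  Row 6: Gadget Y ($271.54, qty 40)

Duplicates found: 2
Unique records: 4

2 duplicates, 4 unique


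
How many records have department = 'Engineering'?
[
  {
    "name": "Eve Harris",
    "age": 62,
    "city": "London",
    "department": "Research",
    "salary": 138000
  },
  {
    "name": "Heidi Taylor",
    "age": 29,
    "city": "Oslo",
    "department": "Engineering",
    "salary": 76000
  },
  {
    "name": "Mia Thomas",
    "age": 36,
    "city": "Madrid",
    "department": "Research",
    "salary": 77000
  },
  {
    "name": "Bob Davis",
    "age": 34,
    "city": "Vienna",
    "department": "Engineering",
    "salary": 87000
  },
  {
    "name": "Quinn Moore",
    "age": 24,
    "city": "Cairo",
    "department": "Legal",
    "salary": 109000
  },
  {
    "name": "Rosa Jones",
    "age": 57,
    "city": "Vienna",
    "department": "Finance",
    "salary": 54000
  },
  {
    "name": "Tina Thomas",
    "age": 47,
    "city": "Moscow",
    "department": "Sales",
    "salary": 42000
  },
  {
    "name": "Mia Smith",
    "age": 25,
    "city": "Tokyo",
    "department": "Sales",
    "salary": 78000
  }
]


Data: 8 records
Condition: department = 'Engineering'

Checking each record:
  Eve Harris: Research
  Heidi Taylor: Engineering MATCH
  Mia Thomas: Research
  Bob Davis: Engineering MATCH
  Quinn Moore: Legal
  Rosa Jones: Finance
  Tina Thomas: Sales
  Mia Smith: Sales

Count: 2

2


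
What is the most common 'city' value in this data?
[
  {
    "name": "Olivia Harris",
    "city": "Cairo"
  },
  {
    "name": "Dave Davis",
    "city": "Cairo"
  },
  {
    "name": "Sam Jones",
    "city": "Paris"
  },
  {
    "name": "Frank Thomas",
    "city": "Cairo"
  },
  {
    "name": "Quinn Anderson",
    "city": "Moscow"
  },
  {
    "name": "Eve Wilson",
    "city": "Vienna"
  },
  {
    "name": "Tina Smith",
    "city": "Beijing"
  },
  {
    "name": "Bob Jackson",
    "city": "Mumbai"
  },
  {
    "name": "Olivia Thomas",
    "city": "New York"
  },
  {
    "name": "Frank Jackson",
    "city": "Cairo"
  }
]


Counting 'city' values across 10 records:

  Cairo: 4 ####
  Paris: 1 #
  Moscow: 1 #
  Vienna: 1 #
  Beijing: 1 #
  Mumbai: 1 #
  New York: 1 #

Most common: Cairo (4 times)

Cairo (4 times)


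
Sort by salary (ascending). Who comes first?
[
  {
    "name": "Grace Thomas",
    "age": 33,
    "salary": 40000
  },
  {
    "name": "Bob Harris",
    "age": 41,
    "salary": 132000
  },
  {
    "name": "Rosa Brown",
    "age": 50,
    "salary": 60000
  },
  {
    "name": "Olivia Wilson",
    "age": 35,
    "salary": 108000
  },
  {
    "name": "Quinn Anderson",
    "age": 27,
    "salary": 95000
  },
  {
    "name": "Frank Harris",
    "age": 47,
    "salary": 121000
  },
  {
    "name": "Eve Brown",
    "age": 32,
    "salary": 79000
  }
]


Sort by: salary (ascending)

Sorted order:
  1. Grace Thomas (salary = 40000)
  2. Rosa Brown (salary = 60000)
  3. Eve Brown (salary = 79000)
  4. Quinn Anderson (salary = 95000)
  5. Olivia Wilson (salary = 108000)
  6. Frank Harris (salary = 121000)
  7. Bob Harris (salary = 132000)

First: Grace Thomas

Grace Thomas


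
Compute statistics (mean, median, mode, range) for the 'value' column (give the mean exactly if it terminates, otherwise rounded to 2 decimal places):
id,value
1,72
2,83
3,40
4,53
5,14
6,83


Data: [72, 83, 40, 53, 14, 83]
Count: 6
Sum: 345
Mean: 345/6 = 57.5
Sorted: [14, 40, 53, 72, 83, 83]
Median: 62.5
Mode: 83 (2 times)
Range: 83 - 14 = 69
Min: 14, Max: 83

mean=57.5, median=62.5, mode=83, range=69


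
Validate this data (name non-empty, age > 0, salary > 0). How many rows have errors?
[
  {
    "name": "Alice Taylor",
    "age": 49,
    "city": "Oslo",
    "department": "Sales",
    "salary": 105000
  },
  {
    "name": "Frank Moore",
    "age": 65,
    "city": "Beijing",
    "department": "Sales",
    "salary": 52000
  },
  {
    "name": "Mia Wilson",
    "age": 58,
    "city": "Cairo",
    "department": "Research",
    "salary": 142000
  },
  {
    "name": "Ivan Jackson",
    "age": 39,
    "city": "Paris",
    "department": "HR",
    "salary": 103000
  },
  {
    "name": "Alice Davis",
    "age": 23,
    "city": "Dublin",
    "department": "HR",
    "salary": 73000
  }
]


Validating 5 records:
Rules: name non-empty, age > 0, salary > 0

  Row 1 (Alice Taylor): OK
  Row 2 (Frank Moore): OK
  Row 3 (Mia Wilson): OK
  Row 4 (Ivan Jackson): OK
  Row 5 (Alice Davis): OK

Total errors: 0

0 errors


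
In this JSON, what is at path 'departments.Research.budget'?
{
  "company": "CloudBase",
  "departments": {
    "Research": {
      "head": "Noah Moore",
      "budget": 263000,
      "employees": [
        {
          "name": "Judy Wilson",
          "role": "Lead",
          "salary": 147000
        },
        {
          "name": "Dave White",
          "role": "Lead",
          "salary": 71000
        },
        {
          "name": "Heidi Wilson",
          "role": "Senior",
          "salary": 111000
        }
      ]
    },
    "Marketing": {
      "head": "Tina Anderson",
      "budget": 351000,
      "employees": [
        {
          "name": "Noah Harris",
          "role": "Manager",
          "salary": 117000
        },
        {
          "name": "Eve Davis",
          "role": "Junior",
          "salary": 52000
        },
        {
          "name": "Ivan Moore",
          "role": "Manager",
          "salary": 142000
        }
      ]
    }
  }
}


Path: departments.Research.budget

Navigate:
  -> departments
  -> Research
  -> budget = 263000

263000


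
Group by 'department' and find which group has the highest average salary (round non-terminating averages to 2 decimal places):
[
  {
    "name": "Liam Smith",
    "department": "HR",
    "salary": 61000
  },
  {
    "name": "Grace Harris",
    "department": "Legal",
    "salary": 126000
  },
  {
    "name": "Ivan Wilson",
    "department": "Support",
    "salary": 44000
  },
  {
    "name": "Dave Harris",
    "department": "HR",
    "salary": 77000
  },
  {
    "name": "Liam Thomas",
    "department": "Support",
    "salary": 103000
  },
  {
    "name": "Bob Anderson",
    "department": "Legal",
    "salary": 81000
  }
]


Group by: department

Groups:
  HR: 2 people, avg salary = 138000/2 = $69000
  Legal: 2 people, avg salary = 207000/2 = $103500
  Support: 2 people, avg salary = 147000/2 = $73500

Highest average salary: Legal ($103500)

Legal ($103500)


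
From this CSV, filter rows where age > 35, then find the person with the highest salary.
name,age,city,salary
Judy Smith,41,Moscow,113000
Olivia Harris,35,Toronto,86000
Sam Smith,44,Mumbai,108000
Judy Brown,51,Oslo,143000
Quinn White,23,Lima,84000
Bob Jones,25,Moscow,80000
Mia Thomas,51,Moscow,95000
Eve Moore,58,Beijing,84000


Filter: age > 35
Sort by: salary (descending)

Filtered records (5):
  Judy Brown, age 51, salary $143000
  Judy Smith, age 41, salary $113000
  Sam Smith, age 44, salary $108000
  Mia Thomas, age 51, salary $95000
  Eve Moore, age 58, salary $84000

Highest salary: Judy Brown ($143000)

Judy Brown


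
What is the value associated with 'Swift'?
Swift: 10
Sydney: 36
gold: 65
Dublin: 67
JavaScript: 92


Looking up key 'Swift'
Value: 10

10


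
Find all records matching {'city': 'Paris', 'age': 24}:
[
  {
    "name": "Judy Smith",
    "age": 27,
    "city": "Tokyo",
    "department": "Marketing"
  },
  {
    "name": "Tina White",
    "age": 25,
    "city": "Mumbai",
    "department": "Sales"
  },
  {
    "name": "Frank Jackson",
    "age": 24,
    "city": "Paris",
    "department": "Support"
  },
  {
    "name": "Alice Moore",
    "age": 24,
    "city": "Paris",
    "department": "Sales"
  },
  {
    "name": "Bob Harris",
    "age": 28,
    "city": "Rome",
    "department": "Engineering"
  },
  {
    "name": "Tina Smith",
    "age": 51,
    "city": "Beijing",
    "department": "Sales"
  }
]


Search criteria: {'city': 'Paris', 'age': 24}

Checking 6 records:
  Judy Smith: {city: Tokyo, age: 27}
  Tina White: {city: Mumbai, age: 25}
  Frank Jackson: {city: Paris, age: 24} <-- MATCH
  Alice Moore: {city: Paris, age: 24} <-- MATCH
  Bob Harris: {city: Rome, age: 28}
  Tina Smith: {city: Beijing, age: 51}

Matches: ["Frank Jackson", "Alice Moore"]

["Frank Jackson", "Alice Moore"]


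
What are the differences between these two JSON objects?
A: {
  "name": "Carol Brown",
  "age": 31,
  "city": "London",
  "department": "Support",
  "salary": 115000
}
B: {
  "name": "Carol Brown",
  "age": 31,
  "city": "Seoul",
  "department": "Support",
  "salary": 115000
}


Comparing each field (in key order):
  name: same
  age: same
  city: DIFFERENT
  department: same
  salary: same
Differences:
  city: London -> Seoul

1 field(s) changed

1 change: city


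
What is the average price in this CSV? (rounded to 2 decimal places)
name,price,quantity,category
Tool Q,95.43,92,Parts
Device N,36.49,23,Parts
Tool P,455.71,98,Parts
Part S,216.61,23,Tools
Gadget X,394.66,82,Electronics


Computing average price:
Values: [95.43, 36.49, 455.71, 216.61, 394.66]
Sum = 1198.90
Count = 5
Average = 1198.90/5 = 239.78

239.78


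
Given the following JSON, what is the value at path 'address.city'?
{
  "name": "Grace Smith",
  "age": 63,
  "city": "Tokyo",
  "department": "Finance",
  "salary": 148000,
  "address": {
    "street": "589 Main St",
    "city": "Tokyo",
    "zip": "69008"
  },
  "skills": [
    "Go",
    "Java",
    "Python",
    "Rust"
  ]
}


Query: address.city
Path: address -> city
Value: Tokyo

Tokyo


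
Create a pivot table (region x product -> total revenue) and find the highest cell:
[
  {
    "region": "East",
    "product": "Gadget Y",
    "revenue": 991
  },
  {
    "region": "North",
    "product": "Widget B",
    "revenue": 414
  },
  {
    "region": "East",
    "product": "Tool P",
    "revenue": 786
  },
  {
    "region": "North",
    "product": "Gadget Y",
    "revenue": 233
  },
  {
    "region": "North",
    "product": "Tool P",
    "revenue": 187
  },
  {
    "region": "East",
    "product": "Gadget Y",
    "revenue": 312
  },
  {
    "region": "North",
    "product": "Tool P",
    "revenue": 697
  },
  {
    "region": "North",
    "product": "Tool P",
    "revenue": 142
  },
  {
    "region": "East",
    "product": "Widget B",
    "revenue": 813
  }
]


Pivot: region (rows) x product (columns) -> total revenue

     Gadget Y      Tool P        Widget B    
East          1303           786           813  
North          233          1026           414  

Highest: East / Gadget Y = $1303

East / Gadget Y = $1303


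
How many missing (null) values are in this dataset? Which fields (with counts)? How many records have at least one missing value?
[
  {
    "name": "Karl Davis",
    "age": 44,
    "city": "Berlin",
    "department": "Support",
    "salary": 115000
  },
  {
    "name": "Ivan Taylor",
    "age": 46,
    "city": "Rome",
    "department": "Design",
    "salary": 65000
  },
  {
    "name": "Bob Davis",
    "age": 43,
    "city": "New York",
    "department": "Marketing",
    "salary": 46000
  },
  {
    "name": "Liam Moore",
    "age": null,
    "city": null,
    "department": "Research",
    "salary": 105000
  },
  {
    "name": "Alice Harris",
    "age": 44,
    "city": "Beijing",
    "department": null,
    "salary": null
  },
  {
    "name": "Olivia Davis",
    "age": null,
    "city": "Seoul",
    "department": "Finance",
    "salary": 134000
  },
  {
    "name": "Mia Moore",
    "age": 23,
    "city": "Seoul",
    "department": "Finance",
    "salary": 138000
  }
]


Checking for missing (null) values in 7 records:

  Karl Davis: complete
  Ivan Taylor: complete
  Bob Davis: complete
  Liam Moore: age, city
  Alice Harris: department, salary
  Olivia Davis: age
  Mia Moore: complete

Per field:
  name: 0 missing
  age: 2 missing
  city: 1 missing
  department: 1 missing
  salary: 1 missing

Total missing values: 5
Records with any missing: 3

5 missing values (age: 2, city: 1, department: 1, salary: 1); 3 incomplete records


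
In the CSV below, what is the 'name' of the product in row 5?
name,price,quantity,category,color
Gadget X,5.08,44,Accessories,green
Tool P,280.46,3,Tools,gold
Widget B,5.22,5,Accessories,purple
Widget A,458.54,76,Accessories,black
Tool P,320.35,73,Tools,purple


Query: Row 5 ('Tool P'), column 'name'
Value: Tool P

Tool P


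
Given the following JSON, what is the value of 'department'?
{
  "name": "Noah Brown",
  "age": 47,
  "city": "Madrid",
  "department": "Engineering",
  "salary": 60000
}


Looking up field 'department'
Value: Engineering

Engineering


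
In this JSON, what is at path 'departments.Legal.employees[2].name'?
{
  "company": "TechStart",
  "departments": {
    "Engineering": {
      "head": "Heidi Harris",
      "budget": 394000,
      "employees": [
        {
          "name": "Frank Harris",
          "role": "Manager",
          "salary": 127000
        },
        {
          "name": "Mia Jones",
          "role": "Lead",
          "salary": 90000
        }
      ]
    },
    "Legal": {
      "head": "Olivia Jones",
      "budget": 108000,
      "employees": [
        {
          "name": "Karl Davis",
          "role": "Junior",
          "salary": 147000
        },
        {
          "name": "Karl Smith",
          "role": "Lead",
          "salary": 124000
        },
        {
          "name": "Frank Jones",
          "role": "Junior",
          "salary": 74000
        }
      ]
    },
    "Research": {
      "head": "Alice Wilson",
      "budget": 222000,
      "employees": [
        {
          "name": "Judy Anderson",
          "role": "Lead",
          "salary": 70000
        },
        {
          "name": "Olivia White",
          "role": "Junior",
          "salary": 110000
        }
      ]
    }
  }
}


Path: departments.Legal.employees[2].name

Navigate:
  -> departments
  -> Legal
  -> employees[2].name = 'Frank Jones'

Frank Jones


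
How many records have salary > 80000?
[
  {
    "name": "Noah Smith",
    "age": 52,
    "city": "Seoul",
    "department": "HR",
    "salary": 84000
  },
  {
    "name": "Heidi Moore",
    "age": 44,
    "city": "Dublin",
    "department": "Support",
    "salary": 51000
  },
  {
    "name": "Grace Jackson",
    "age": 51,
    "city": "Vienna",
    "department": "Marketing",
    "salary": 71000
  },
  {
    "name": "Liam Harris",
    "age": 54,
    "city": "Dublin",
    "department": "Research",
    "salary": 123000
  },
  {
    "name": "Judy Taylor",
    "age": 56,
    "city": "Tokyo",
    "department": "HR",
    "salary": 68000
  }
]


Data: 5 records
Condition: salary > 80000

Checking each record:
  Noah Smith: 84000 MATCH
  Heidi Moore: 51000
  Grace Jackson: 71000
  Liam Harris: 123000 MATCH
  Judy Taylor: 68000

Count: 2

2


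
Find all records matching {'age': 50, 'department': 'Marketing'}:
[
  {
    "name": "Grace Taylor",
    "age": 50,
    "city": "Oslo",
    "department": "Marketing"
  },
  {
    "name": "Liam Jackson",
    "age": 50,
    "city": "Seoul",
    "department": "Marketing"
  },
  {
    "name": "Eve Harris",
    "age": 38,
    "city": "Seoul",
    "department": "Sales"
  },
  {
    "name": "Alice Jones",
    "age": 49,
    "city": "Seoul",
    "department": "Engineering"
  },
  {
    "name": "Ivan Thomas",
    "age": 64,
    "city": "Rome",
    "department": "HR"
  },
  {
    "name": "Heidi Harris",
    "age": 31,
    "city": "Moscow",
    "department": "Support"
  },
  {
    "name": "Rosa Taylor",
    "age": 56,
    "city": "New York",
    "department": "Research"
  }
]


Search criteria: {'age': 50, 'department': 'Marketing'}

Checking 7 records:
  Grace Taylor: {age: 50, department: Marketing} <-- MATCH
  Liam Jackson: {age: 50, department: Marketing} <-- MATCH
  Eve Harris: {age: 38, department: Sales}
  Alice Jones: {age: 49, department: Engineering}
  Ivan Thomas: {age: 64, department: HR}
  Heidi Harris: {age: 31, department: Support}
  Rosa Taylor: {age: 56, department: Research}

Matches: ["Grace Taylor", "Liam Jackson"]

["Grace Taylor", "Liam Jackson"]


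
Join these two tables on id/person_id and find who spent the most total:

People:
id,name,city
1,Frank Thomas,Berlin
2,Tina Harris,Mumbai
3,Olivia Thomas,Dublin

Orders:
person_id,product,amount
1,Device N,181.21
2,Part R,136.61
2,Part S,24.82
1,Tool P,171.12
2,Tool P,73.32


Join on: people.id = orders.person_id

Joined rows:
  Frank Thomas (Berlin) bought Device N for $181.21
  Tina Harris (Mumbai) bought Part R for $136.61
  Tina Harris (Mumbai) bought Part S for $24.82
  Frank Thomas (Berlin) bought Tool P for $171.12
  Tina Harris (Mumbai) bought Tool P for $73.32

Total per person:
  Frank Thomas: $352.33
  Tina Harris: $234.75

Top spender: Frank Thomas ($352.33)

Frank Thomas ($352.33)


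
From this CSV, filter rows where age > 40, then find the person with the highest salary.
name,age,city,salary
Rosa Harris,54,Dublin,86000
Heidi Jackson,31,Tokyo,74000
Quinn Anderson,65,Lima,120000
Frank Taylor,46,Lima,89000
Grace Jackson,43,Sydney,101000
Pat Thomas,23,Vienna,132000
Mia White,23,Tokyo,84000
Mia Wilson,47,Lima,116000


Filter: age > 40
Sort by: salary (descending)

Filtered records (5):
  Quinn Anderson, age 65, salary $120000
  Mia Wilson, age 47, salary $116000
  Grace Jackson, age 43, salary $101000
  Frank Taylor, age 46, salary $89000
  Rosa Harris, age 54, salary $86000

Highest salary: Quinn Anderson ($120000)

Quinn Anderson


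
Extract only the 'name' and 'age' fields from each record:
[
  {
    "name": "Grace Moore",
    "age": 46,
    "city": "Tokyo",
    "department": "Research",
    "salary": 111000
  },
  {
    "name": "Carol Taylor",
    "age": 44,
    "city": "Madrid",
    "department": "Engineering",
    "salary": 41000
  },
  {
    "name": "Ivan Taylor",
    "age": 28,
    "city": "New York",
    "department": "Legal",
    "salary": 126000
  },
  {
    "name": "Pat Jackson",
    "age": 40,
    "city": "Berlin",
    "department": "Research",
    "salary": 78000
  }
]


Original: 4 records with fields: name, age, city, department, salary
Keep: ['name', 'age']
Drop: ['city', 'department', 'salary']
Result: 4 records, 2 fields each

[
  {
    "name": "Grace Moore",
    "age": 46
  },
  {
    "name": "Carol Taylor",
    "age": 44
  },
  {
    "name": "Ivan Taylor",
    "age": 28
  },
  {
    "name": "Pat Jackson",
    "age": 40
  }
]


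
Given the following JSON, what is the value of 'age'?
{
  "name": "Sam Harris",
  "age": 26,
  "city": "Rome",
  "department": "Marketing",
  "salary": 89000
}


Looking up field 'age'
Value: 26

26


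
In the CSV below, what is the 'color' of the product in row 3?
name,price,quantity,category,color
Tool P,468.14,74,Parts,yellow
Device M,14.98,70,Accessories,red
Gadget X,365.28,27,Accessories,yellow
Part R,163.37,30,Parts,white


Query: Row 3 ('Gadget X'), column 'color'
Value: yellow

yellow


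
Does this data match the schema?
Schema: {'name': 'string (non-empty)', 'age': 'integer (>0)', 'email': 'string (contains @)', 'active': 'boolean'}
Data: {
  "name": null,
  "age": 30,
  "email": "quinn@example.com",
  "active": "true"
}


Validating each field against schema:
  name: FAIL (null is not a string)
  age: OK (positive integer)
  email: OK (string with @)
  active: FAIL ("true" is not a boolean)

Result: INVALID (2 errors: name, active)

INVALID (2 errors: name, active)


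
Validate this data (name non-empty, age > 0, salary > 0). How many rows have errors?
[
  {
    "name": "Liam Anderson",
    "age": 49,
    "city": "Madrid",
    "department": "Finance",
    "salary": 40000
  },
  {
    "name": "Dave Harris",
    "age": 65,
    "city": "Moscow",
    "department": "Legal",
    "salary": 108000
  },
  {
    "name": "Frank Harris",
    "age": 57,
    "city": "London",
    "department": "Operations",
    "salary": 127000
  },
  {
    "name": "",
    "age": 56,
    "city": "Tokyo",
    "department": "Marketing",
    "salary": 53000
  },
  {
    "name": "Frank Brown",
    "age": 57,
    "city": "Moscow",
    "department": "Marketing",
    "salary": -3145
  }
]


Validating 5 records:
Rules: name non-empty, age > 0, salary > 0

  Row 1 (Liam Anderson): OK
  Row 2 (Dave Harris): OK
  Row 3 (Frank Harris): OK
  Row 4 (???): empty name
  Row 5 (Frank Brown): negative salary: -3145

Total errors: 2

2 errors


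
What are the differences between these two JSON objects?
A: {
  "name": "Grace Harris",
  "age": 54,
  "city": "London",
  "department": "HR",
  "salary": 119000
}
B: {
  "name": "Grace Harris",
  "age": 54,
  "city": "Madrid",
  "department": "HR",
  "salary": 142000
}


Comparing each field (in key order):
  name: same
  age: same
  city: DIFFERENT
  department: same
  salary: DIFFERENT
Differences:
  city: London -> Madrid
  salary: 119000 -> 142000

2 field(s) changed

2 changes: city, salary


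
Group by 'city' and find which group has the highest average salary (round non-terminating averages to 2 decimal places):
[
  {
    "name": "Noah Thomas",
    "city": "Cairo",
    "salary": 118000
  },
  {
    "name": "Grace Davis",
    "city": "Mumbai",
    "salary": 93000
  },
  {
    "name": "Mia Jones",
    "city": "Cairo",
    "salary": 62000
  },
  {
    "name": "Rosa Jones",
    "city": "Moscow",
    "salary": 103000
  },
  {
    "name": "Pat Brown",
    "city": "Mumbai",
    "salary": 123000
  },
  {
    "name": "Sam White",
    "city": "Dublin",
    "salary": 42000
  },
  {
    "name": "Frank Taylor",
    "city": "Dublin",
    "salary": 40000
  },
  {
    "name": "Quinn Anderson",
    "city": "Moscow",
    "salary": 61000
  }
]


Group by: city

Groups:
  Cairo: 2 people, avg salary = 180000/2 = $90000
  Dublin: 2 people, avg salary = 82000/2 = $41000
  Moscow: 2 people, avg salary = 164000/2 = $82000
  Mumbai: 2 people, avg salary = 216000/2 = $108000

Highest average salary: Mumbai ($108000)

Mumbai ($108000)


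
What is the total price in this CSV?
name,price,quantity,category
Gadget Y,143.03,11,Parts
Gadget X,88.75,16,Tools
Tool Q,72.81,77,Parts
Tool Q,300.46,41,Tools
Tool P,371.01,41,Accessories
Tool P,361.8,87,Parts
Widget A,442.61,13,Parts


Computing total price:
Values: [143.03, 88.75, 72.81, 300.46, 371.01, 361.8, 442.61]
Sum = 1780.47

1780.47


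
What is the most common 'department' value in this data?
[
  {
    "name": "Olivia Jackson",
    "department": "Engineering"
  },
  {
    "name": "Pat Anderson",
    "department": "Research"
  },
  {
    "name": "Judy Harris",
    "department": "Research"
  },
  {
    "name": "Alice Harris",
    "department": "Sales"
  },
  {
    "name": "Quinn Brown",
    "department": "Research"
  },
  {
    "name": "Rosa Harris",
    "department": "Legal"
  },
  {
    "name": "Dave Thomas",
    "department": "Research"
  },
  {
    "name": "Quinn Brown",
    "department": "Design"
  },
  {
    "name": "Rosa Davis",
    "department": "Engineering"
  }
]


Counting 'department' values across 9 records:

  Research: 4 ####
  Engineering: 2 ##
  Sales: 1 #
  Legal: 1 #
  Design: 1 #

Most common: Research (4 times)

Research (4 times)


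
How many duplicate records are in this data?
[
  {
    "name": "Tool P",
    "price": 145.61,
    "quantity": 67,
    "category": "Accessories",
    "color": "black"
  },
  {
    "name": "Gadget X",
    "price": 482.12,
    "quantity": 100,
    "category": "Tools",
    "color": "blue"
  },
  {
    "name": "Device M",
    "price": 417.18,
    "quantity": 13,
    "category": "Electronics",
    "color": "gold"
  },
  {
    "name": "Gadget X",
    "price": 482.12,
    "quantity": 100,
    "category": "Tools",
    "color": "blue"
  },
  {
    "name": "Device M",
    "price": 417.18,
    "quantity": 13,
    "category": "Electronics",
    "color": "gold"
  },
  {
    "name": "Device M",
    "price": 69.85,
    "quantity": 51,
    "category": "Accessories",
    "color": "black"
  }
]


Checking 6 records for duplicates:

  Row 1: Tool P ($145.61, qty 67)
  Row 2: Gadget X ($482.12, qty 100)
  Row 3: Device M ($417.18, qty 13)
  Row 4: Gadget X ($482.12, qty 100) <-- DUPLICATE
  Row 5: Device M ($417.18, qty 13) <-- DUPLICATE
  Row 6: Device M ($69.85, qty 51)

Duplicates found: 2
Unique records: 4

2 duplicates, 4 unique


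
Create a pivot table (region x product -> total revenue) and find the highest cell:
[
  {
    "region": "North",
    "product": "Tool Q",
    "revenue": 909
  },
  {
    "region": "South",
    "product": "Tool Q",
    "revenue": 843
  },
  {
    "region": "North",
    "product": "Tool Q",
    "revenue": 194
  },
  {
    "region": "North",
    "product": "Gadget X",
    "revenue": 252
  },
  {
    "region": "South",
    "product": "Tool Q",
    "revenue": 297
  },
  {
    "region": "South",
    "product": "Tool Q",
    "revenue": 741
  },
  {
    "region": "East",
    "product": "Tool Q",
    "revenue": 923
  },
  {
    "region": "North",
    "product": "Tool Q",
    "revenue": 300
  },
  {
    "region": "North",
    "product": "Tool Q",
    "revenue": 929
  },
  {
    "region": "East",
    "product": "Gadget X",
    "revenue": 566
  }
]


Pivot: region (rows) x product (columns) -> total revenue

     Gadget X      Tool Q      
East           566           923  
North          252          2332  
South            0          1881  

Highest: North / Tool Q = $2332

North / Tool Q = $2332


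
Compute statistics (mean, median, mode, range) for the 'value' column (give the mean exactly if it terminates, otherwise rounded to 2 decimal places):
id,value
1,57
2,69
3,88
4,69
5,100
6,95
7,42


Data: [57, 69, 88, 69, 100, 95, 42]
Count: 7
Sum: 520
Mean: 520/7 ≈ 74.29 (rounded to 2 decimal places)
Sorted: [42, 57, 69, 69, 88, 95, 100]
Median: 69.0
Mode: 69 (2 times)
Range: 100 - 42 = 58
Min: 42, Max: 100

mean≈74.29, median=69.0, mode=69, range=58


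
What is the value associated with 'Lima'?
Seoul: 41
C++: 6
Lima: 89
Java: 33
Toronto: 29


Looking up key 'Lima'
Value: 89

89


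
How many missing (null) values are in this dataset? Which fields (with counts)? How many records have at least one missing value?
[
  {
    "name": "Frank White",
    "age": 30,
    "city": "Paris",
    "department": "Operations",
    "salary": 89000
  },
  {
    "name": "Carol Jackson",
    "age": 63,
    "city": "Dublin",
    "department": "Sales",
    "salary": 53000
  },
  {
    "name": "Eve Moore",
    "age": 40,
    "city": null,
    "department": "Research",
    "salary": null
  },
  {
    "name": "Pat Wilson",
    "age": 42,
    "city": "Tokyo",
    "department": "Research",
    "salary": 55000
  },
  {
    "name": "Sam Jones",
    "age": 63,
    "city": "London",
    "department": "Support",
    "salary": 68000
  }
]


Checking for missing (null) values in 5 records:

  Frank White: complete
  Carol Jackson: complete
  Eve Moore: city, salary
  Pat Wilson: complete
  Sam Jones: complete

Per field:
  name: 0 missing
  age: 0 missing
  city: 1 missing
  department: 0 missing
  salary: 1 missing

Total missing values: 2
Records with any missing: 1

2 missing values (city: 1, salary: 1); 1 incomplete records


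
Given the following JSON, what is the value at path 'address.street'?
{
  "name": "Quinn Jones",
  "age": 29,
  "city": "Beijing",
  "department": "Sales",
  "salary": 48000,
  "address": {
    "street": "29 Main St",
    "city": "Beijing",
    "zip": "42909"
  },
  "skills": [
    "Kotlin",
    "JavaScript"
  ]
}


Query: address.street
Path: address -> street
Value: 29 Main St

29 Main St


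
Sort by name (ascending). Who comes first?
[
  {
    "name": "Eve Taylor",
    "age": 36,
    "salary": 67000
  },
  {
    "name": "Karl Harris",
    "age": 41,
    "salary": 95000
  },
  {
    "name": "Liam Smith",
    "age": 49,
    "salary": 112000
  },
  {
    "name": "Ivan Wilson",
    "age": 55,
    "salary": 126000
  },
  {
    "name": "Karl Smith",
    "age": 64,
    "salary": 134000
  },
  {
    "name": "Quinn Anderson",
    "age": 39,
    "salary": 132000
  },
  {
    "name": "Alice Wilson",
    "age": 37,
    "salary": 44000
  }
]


Sort by: name (ascending)

Sorted order:
  1. Alice Wilson (name = Alice Wilson)
  2. Eve Taylor (name = Eve Taylor)
  3. Ivan Wilson (name = Ivan Wilson)
  4. Karl Harris (name = Karl Harris)
  5. Karl Smith (name = Karl Smith)
  6. Liam Smith (name = Liam Smith)
  7. Quinn Anderson (name = Quinn Anderson)

First: Alice Wilson

Alice Wilson


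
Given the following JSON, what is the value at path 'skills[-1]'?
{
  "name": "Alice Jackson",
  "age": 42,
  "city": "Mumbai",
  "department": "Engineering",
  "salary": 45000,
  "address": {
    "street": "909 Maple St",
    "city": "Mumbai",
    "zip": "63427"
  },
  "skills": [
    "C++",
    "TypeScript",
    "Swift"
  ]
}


Query: skills[-1]
Path: skills -> last element
Value: Swift

Swift


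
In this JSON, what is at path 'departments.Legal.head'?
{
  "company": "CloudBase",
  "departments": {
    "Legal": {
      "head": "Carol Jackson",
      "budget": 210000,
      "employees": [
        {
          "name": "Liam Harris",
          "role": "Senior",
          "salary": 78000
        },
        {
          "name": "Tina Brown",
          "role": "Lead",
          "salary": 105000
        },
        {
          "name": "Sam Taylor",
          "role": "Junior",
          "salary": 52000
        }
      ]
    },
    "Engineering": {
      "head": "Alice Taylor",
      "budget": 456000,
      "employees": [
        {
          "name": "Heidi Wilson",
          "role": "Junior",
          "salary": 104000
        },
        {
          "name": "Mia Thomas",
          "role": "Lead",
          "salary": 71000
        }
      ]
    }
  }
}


Path: departments.Legal.head

Navigate:
  -> departments
  -> Legal
  -> head = 'Carol Jackson'

Carol Jackson


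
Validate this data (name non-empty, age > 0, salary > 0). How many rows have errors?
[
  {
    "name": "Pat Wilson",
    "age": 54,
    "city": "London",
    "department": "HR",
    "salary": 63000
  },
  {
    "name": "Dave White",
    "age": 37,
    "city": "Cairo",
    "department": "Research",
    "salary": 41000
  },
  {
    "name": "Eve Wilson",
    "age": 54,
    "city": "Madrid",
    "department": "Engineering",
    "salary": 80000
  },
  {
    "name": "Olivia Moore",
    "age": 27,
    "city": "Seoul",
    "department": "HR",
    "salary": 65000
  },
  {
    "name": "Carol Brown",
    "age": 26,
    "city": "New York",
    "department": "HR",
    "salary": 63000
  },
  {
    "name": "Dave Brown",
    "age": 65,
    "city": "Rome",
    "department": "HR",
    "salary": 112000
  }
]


Validating 6 records:
Rules: name non-empty, age > 0, salary > 0

  Row 1 (Pat Wilson): OK
  Row 2 (Dave White): OK
  Row 3 (Eve Wilson): OK
  Row 4 (Olivia Moore): OK
  Row 5 (Carol Brown): OK
  Row 6 (Dave Brown): OK

Total errors: 0

0 errors


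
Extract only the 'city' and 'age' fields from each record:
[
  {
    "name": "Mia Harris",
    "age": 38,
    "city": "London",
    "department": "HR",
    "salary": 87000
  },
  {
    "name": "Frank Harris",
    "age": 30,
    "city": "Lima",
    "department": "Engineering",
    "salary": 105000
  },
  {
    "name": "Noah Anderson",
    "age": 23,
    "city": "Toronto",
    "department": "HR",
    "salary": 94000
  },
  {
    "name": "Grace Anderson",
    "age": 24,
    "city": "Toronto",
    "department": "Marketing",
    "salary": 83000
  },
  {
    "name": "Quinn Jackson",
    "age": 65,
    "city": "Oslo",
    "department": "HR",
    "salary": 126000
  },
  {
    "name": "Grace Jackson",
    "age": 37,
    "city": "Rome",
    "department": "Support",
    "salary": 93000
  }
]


Original: 6 records with fields: name, age, city, department, salary
Keep: ['city', 'age']
Drop: ['name', 'department', 'salary']
Result: 6 records, 2 fields each

[
  {
    "city": "London",
    "age": 38
  },
  {
    "city": "Lima",
    "age": 30
  },
  {
    "city": "Toronto",
    "age": 23
  },
  {
    "city": "Toronto",
    "age": 24
  },
  {
    "city": "Oslo",
    "age": 65
  },
  {
    "city": "Rome",
    "age": 37
  }
]


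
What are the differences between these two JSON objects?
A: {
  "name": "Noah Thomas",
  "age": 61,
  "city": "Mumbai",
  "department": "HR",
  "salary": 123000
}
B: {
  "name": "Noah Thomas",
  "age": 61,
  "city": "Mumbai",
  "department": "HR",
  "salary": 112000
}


Comparing each field (in key order):
  name: same
  age: same
  city: same
  department: same
  salary: DIFFERENT
Differences:
  salary: 123000 -> 112000

1 field(s) changed

1 change: salary


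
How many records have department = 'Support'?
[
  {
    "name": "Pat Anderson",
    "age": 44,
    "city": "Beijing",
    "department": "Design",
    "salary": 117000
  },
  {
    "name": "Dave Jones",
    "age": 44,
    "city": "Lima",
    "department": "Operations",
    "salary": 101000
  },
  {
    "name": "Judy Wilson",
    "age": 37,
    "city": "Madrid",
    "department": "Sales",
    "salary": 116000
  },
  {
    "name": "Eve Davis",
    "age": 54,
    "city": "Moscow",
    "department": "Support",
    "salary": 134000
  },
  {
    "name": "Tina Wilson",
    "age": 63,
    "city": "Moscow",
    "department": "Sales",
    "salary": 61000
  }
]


Data: 5 records
Condition: department = 'Support'

Checking each record:
  Pat Anderson: Design
  Dave Jones: Operations
  Judy Wilson: Sales
  Eve Davis: Support MATCH
  Tina Wilson: Sales

Count: 1

1


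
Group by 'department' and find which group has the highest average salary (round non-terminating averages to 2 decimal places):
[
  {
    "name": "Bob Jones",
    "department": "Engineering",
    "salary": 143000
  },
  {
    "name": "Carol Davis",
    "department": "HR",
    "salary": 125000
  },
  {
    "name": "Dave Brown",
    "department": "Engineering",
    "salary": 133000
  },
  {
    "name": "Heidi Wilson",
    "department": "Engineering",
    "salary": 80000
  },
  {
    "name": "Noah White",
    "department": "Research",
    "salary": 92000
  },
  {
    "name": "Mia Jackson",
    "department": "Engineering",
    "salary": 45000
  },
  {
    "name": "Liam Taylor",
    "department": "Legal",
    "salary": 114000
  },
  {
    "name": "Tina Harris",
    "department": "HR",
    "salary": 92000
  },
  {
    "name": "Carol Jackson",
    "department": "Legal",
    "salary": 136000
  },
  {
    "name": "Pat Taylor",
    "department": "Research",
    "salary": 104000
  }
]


Group by: department

Groups:
  Engineering: 4 people, avg salary = 401000/4 = $100250
  HR: 2 people, avg salary = 217000/2 = $108500
  Legal: 2 people, avg salary = 250000/2 = $125000
  Research: 2 people, avg salary = 196000/2 = $98000

Highest average salary: Legal ($125000)

Legal ($125000)


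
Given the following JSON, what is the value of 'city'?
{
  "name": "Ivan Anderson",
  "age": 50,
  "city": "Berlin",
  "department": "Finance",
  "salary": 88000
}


Looking up field 'city'
Value: Berlin

Berlin


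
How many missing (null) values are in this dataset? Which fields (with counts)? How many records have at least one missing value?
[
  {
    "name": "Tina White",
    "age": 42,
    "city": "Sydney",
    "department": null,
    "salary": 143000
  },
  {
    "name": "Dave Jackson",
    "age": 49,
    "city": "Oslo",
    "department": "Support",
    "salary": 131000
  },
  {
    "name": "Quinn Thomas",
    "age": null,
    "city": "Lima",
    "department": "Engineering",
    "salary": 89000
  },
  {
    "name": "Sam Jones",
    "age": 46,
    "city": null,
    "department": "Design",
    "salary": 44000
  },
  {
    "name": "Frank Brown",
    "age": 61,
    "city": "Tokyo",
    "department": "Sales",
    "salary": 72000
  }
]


Checking for missing (null) values in 5 records:

  Tina White: department
  Dave Jackson: complete
  Quinn Thomas: age
  Sam Jones: city
  Frank Brown: complete

Per field:
  name: 0 missing
  age: 1 missing
  city: 1 missing
  department: 1 missing
  salary: 0 missing

Total missing values: 3
Records with any missing: 3

3 missing values (age: 1, city: 1, department: 1); 3 incomplete records


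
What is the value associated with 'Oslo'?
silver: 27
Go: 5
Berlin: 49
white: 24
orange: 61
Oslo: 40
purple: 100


Looking up key 'Oslo'
Value: 40

40


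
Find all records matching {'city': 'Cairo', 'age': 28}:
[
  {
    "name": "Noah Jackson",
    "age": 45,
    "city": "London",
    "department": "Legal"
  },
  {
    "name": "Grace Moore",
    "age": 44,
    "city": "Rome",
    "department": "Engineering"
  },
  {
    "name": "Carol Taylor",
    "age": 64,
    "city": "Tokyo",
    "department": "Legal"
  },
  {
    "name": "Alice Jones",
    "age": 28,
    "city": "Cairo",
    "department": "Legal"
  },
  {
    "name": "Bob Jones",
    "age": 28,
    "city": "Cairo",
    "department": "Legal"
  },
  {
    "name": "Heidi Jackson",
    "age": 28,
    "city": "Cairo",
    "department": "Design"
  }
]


Search criteria: {'city': 'Cairo', 'age': 28}

Checking 6 records:
  Noah Jackson: {city: London, age: 45}
  Grace Moore: {city: Rome, age: 44}
  Carol Taylor: {city: Tokyo, age: 64}
  Alice Jones: {city: Cairo, age: 28} <-- MATCH
  Bob Jones: {city: Cairo, age: 28} <-- MATCH
  Heidi Jackson: {city: Cairo, age: 28} <-- MATCH

Matches: ["Alice Jones", "Bob Jones", "Heidi Jackson"]

["Alice Jones", "Bob Jones", "Heidi Jackson"]
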